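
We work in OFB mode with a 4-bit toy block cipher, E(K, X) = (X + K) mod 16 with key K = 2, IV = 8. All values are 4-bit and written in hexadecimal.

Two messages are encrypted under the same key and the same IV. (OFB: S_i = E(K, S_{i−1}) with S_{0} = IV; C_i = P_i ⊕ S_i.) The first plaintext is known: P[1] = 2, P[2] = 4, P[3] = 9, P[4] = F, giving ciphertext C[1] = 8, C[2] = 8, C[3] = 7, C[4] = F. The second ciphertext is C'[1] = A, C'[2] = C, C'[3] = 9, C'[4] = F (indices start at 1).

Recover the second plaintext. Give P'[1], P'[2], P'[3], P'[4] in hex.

In OFB with a reused IV, both messages share the same keystream S_i, so C_i ⊕ C'_i = P_i ⊕ P'_i and thus P'_i = P_i ⊕ C_i ⊕ C'_i.
P'[1]: 2 ⊕ 8 ⊕ A = 0.
P'[2]: 4 ⊕ 8 ⊕ C = 0.
P'[3]: 9 ⊕ 7 ⊕ 9 = 7.
P'[4]: F ⊕ F ⊕ F = F.

P'[1] = 0, P'[2] = 0, P'[3] = 7, P'[4] = F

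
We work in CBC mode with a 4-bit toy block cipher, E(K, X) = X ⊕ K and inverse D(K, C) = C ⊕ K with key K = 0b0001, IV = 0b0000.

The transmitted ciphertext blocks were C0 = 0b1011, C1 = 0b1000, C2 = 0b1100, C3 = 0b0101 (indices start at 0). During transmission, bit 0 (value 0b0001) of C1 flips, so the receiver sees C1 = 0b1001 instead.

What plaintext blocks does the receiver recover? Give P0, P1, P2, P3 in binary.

CBC decryption: P_i = D(K, C_i) ⊕ C_{i−1}, with C_{−1} = IV.
Only C1 changed, to 0b1001. In CBC, a change in C_i garbles P_i and flips the same bit in P_{i+1}. Decrypting the received ciphertext:
P0: D(K, 0b1011) = 0b1010; 0b1010 ⊕ 0b0000 = 0b1010.
P1: D(K, 0b1001) = 0b1000; 0b1000 ⊕ 0b1011 = 0b0011.
P2: D(K, 0b1100) = 0b1101; 0b1101 ⊕ 0b1001 = 0b0100.
P3: D(K, 0b0101) = 0b0100; 0b0100 ⊕ 0b1100 = 0b1000.
Blocks that differ from the original plaintext: P1, P2.

P0 = 0b1010, P1 = 0b0011, P2 = 0b0100, P3 = 0b1000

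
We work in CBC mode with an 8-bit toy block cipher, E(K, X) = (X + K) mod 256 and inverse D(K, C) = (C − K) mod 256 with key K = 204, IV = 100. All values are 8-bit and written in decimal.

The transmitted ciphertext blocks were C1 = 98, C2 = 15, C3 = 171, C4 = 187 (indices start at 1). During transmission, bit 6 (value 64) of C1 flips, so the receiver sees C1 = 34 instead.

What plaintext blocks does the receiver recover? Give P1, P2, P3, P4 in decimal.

P1 = 50, P2 = 97, P3 = 208, P4 = 68

CBC decryption: P_i = D(K, C_i) ⊕ C_{i−1}, with C_{0} = IV.
Only C1 changed, to 34. In CBC, a change in C_i garbles P_i and flips the same bit in P_{i+1}. Decrypting the received ciphertext:
P1: D(K, 34) = 86; 86 ⊕ 100 = 50.
P2: D(K, 15) = 67; 67 ⊕ 34 = 97.
P3: D(K, 171) = 223; 223 ⊕ 15 = 208.
P4: D(K, 187) = 239; 239 ⊕ 171 = 68.
Blocks that differ from the original plaintext: P1, P2.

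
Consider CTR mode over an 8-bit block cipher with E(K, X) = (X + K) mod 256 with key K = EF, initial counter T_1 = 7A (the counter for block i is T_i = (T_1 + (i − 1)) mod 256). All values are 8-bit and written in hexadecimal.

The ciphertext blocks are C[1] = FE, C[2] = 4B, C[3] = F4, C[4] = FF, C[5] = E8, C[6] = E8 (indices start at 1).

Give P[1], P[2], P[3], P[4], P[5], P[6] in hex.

P[1] = 97, P[2] = 21, P[3] = 9F, P[4] = 93, P[5] = 85, P[6] = 86

CTR decryption: S_i = E(K, T_i) where T_i is the counter for block i; P_i = C_i ⊕ S_i.
P[1]: T = 7A, S = E(K, T) = 69; FE ⊕ 69 = 97.
P[2]: T = 7B, S = E(K, T) = 6A; 4B ⊕ 6A = 21.
P[3]: T = 7C, S = E(K, T) = 6B; F4 ⊕ 6B = 9F.
P[4]: T = 7D, S = E(K, T) = 6C; FF ⊕ 6C = 93.
P[5]: T = 7E, S = E(K, T) = 6D; E8 ⊕ 6D = 85.
P[6]: T = 7F, S = E(K, T) = 6E; E8 ⊕ 6E = 86.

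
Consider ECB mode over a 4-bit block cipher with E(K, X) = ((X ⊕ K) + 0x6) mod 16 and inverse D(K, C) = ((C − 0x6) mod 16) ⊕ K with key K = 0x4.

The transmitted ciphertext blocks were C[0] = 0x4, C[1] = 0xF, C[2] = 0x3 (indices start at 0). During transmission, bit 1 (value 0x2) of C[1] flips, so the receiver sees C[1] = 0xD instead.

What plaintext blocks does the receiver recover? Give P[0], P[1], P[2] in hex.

ECB decryption: P_i = D(K, C_i).
Only C[1] changed, to 0xD. In ECB, a change in C_i affects only P_i. Decrypting the received ciphertext:
P[0]: D(K, 0x4) = 0xA.
P[1]: D(K, 0xD) = 0x3.
P[2]: D(K, 0x3) = 0x9.
Blocks that differ from the original plaintext: P[1].

P[0] = 0xA, P[1] = 0x3, P[2] = 0x9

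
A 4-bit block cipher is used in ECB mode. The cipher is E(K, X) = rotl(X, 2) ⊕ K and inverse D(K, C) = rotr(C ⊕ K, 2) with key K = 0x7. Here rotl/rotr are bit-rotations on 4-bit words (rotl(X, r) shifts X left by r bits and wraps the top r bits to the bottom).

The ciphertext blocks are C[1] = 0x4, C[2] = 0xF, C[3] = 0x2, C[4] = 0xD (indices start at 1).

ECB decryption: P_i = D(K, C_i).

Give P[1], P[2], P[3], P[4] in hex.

P[1] = 0xC, P[2] = 0x2, P[3] = 0x5, P[4] = 0xA

P[1]: D(K, 0x4) = 0xC.
P[2]: D(K, 0xF) = 0x2.
P[3]: D(K, 0x2) = 0x5.
P[4]: D(K, 0xD) = 0xA.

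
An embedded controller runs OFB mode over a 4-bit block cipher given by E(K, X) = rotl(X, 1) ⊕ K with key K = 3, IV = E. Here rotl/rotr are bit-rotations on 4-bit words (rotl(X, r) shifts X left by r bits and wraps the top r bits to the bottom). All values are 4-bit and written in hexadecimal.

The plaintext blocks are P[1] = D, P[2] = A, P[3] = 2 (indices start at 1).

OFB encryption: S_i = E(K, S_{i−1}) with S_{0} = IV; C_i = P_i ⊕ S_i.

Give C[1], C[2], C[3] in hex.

C[1]: S = E(K, E) = E; D ⊕ E = 3.
C[2]: S = E(K, E) = E; A ⊕ E = 4.
C[3]: S = E(K, E) = E; 2 ⊕ E = C.

C[1] = 3, C[2] = 4, C[3] = C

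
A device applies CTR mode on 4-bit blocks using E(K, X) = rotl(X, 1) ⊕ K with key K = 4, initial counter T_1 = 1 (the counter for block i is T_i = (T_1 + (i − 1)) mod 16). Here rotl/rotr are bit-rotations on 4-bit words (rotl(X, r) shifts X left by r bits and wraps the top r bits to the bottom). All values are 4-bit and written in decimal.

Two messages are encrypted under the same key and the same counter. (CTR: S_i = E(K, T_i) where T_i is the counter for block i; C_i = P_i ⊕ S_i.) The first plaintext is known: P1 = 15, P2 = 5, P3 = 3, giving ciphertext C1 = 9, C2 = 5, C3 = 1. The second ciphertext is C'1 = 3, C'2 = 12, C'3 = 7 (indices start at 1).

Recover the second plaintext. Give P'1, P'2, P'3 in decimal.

In CTR with a reused counter, both messages share the same keystream S_i, so C_i ⊕ C'_i = P_i ⊕ P'_i and thus P'_i = P_i ⊕ C_i ⊕ C'_i.
P'1: 15 ⊕ 9 ⊕ 3 = 5.
P'2: 5 ⊕ 5 ⊕ 12 = 12.
P'3: 3 ⊕ 1 ⊕ 7 = 5.

P'1 = 5, P'2 = 12, P'3 = 5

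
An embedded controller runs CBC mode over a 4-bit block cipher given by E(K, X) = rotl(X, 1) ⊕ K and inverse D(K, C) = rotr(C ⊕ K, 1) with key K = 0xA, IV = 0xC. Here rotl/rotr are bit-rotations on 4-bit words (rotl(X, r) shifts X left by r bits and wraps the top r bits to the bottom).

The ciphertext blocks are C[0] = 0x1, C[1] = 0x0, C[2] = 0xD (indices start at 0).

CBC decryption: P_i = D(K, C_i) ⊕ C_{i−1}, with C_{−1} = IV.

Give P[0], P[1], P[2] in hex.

P[0]: D(K, 0x1) = 0xD; 0xD ⊕ 0xC = 0x1.
P[1]: D(K, 0x0) = 0x5; 0x5 ⊕ 0x1 = 0x4.
P[2]: D(K, 0xD) = 0xB; 0xB ⊕ 0x0 = 0xB.

P[0] = 0x1, P[1] = 0x4, P[2] = 0xB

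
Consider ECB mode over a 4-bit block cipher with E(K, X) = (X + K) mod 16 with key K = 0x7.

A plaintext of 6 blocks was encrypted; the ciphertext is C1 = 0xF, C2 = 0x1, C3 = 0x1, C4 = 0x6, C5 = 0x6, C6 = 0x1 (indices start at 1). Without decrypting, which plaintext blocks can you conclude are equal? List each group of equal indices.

ECB encrypts each block independently with the same key, so equal ciphertext blocks imply equal plaintext blocks.
C2 = C3 = C6 = 0x1, so P2 = P3 = P6.
C4 = C5 = 0x6, so P4 = P5.

P2 = P3 = P6; P4 = P5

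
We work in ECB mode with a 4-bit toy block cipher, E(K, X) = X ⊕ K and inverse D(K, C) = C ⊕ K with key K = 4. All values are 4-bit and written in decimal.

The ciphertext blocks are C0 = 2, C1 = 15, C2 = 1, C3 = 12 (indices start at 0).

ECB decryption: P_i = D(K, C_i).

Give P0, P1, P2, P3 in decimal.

P0: D(K, 2) = 6.
P1: D(K, 15) = 11.
P2: D(K, 1) = 5.
P3: D(K, 12) = 8.

P0 = 6, P1 = 11, P2 = 5, P3 = 8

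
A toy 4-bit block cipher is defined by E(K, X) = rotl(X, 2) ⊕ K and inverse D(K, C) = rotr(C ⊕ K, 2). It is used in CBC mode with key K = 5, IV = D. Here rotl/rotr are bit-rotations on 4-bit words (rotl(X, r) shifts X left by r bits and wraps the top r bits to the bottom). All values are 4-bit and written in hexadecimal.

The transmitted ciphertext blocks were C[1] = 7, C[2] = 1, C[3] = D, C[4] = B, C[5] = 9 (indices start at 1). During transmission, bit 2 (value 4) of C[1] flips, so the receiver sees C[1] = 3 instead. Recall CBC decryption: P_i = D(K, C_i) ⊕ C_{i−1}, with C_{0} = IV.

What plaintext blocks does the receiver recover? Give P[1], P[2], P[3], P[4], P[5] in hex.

Only C[1] changed, to 3. In CBC, a change in C_i garbles P_i and flips the same bit in P_{i+1}. Decrypting the received ciphertext:
P[1]: D(K, 3) = 9; 9 ⊕ D = 4.
P[2]: D(K, 1) = 1; 1 ⊕ 3 = 2.
P[3]: D(K, D) = 2; 2 ⊕ 1 = 3.
P[4]: D(K, B) = B; B ⊕ D = 6.
P[5]: D(K, 9) = 3; 3 ⊕ B = 8.
Blocks that differ from the original plaintext: P[1], P[2].

P[1] = 4, P[2] = 2, P[3] = 3, P[4] = 6, P[5] = 8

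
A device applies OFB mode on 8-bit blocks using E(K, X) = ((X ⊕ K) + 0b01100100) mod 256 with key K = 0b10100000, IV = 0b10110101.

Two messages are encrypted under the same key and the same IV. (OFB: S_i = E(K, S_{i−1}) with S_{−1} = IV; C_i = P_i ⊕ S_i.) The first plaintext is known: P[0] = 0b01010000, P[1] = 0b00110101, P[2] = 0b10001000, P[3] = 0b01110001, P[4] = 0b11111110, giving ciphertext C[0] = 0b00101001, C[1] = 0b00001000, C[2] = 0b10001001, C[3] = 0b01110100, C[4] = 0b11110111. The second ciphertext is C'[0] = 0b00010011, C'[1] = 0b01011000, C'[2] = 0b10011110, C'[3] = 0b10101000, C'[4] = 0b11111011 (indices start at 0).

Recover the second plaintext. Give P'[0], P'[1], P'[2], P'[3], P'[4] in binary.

P'[0] = 0b01101010, P'[1] = 0b01100101, P'[2] = 0b10011111, P'[3] = 0b10101101, P'[4] = 0b11110010

In OFB with a reused IV, both messages share the same keystream S_i, so C_i ⊕ C'_i = P_i ⊕ P'_i and thus P'_i = P_i ⊕ C_i ⊕ C'_i.
P'[0]: 0b01010000 ⊕ 0b00101001 ⊕ 0b00010011 = 0b01101010.
P'[1]: 0b00110101 ⊕ 0b00001000 ⊕ 0b01011000 = 0b01100101.
P'[2]: 0b10001000 ⊕ 0b10001001 ⊕ 0b10011110 = 0b10011111.
P'[3]: 0b01110001 ⊕ 0b01110100 ⊕ 0b10101000 = 0b10101101.
P'[4]: 0b11111110 ⊕ 0b11110111 ⊕ 0b11111011 = 0b11110010.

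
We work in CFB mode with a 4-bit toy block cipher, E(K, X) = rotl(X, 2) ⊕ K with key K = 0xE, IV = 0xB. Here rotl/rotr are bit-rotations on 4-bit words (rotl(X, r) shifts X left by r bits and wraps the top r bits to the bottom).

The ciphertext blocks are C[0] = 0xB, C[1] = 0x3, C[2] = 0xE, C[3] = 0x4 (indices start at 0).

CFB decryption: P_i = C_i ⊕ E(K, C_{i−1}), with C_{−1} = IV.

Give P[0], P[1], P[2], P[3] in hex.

P[0] = 0xB, P[1] = 0x3, P[2] = 0xC, P[3] = 0x1

P[0]: E(K, 0xB) = 0x0; 0xB ⊕ 0x0 = 0xB.
P[1]: E(K, 0xB) = 0x0; 0x3 ⊕ 0x0 = 0x3.
P[2]: E(K, 0x3) = 0x2; 0xE ⊕ 0x2 = 0xC.
P[3]: E(K, 0xE) = 0x5; 0x4 ⊕ 0x5 = 0x1.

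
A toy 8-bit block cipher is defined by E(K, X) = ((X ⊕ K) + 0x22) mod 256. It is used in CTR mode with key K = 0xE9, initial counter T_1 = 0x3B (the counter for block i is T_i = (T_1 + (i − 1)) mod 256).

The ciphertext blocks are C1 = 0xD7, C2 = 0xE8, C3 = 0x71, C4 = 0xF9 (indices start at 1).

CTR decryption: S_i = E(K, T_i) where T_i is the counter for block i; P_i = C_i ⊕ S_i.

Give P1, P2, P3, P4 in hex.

P1: T = 0x3B, S = E(K, T) = 0xF4; 0xD7 ⊕ 0xF4 = 0x23.
P2: T = 0x3C, S = E(K, T) = 0xF7; 0xE8 ⊕ 0xF7 = 0x1F.
P3: T = 0x3D, S = E(K, T) = 0xF6; 0x71 ⊕ 0xF6 = 0x87.
P4: T = 0x3E, S = E(K, T) = 0xF9; 0xF9 ⊕ 0xF9 = 0x00.

P1 = 0x23, P2 = 0x1F, P3 = 0x87, P4 = 0x00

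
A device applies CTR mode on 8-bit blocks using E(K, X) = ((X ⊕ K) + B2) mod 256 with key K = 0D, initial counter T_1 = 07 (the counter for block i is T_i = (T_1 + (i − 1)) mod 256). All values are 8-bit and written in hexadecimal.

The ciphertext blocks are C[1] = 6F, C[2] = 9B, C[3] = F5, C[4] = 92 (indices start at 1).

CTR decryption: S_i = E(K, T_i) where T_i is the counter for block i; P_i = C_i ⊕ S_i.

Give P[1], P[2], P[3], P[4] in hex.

P[1]: T = 07, S = E(K, T) = BC; 6F ⊕ BC = D3.
P[2]: T = 08, S = E(K, T) = B7; 9B ⊕ B7 = 2C.
P[3]: T = 09, S = E(K, T) = B6; F5 ⊕ B6 = 43.
P[4]: T = 0A, S = E(K, T) = B9; 92 ⊕ B9 = 2B.

P[1] = D3, P[2] = 2C, P[3] = 43, P[4] = 2B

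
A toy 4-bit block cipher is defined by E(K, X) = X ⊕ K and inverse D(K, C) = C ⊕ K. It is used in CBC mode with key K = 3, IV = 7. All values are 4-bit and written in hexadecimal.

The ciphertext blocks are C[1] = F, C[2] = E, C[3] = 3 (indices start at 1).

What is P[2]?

P[2] = 2

CBC decryption: P_i = D(K, C_i) ⊕ C_{i−1}, with C_{0} = IV.
P[2]: D(K, E) = D; D ⊕ F = 2.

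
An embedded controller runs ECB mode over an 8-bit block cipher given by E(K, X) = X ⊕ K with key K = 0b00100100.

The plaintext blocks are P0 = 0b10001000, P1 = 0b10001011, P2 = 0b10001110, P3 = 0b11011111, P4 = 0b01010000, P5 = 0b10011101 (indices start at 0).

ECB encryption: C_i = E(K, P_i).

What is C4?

C4 = 0b01110100

C4: E(K, 0b01010000) = 0b01110100.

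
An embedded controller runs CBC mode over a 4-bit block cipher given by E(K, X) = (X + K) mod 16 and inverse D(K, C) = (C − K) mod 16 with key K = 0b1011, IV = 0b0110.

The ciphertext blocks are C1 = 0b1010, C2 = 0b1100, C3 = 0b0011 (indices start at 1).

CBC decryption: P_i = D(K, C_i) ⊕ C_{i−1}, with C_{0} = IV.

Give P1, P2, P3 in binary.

P1 = 0b1001, P2 = 0b1011, P3 = 0b0100

P1: D(K, 0b1010) = 0b1111; 0b1111 ⊕ 0b0110 = 0b1001.
P2: D(K, 0b1100) = 0b0001; 0b0001 ⊕ 0b1010 = 0b1011.
P3: D(K, 0b0011) = 0b1000; 0b1000 ⊕ 0b1100 = 0b0100.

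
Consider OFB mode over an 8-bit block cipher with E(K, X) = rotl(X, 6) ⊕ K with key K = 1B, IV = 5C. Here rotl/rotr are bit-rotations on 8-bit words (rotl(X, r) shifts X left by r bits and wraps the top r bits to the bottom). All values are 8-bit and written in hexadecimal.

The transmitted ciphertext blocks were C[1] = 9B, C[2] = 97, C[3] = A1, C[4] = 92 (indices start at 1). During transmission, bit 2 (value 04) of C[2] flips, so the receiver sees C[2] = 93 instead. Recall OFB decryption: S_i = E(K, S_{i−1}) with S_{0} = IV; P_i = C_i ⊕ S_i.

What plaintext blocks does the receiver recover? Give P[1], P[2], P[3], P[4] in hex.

Only C[2] changed, to 93. In OFB, a change in C_i flips the same bit in P_i only; the keystream is unaffected. Decrypting the received ciphertext:
P[1]: S = E(K, 5C) = 0C; 9B ⊕ 0C = 97.
P[2]: S = E(K, 0C) = 18; 93 ⊕ 18 = 8B.
P[3]: S = E(K, 18) = 1D; A1 ⊕ 1D = BC.
P[4]: S = E(K, 1D) = 5C; 92 ⊕ 5C = CE.
Blocks that differ from the original plaintext: P[2].

P[1] = 97, P[2] = 8B, P[3] = BC, P[4] = CE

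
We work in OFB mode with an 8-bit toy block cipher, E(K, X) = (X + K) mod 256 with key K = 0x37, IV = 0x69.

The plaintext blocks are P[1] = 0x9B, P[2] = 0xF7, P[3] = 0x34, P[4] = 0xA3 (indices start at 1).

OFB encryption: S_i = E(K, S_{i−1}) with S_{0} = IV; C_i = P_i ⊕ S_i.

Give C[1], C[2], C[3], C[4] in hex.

C[1] = 0x3B, C[2] = 0x20, C[3] = 0x3A, C[4] = 0xE6

C[1]: S = E(K, 0x69) = 0xA0; 0x9B ⊕ 0xA0 = 0x3B.
C[2]: S = E(K, 0xA0) = 0xD7; 0xF7 ⊕ 0xD7 = 0x20.
C[3]: S = E(K, 0xD7) = 0x0E; 0x34 ⊕ 0x0E = 0x3A.
C[4]: S = E(K, 0x0E) = 0x45; 0xA3 ⊕ 0x45 = 0xE6.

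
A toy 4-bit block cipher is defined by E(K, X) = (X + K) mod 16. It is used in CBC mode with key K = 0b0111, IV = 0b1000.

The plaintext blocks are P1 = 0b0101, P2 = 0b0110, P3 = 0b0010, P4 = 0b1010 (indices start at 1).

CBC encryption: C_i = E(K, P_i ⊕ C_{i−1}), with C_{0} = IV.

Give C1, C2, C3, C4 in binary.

C1: P1 ⊕ 0b1000 = 0b1101; E(K, 0b1101) = 0b0100.
C2: P2 ⊕ 0b0100 = 0b0010; E(K, 0b0010) = 0b1001.
C3: P3 ⊕ 0b1001 = 0b1011; E(K, 0b1011) = 0b0010.
C4: P4 ⊕ 0b0010 = 0b1000; E(K, 0b1000) = 0b1111.

C1 = 0b0100, C2 = 0b1001, C3 = 0b0010, C4 = 0b1111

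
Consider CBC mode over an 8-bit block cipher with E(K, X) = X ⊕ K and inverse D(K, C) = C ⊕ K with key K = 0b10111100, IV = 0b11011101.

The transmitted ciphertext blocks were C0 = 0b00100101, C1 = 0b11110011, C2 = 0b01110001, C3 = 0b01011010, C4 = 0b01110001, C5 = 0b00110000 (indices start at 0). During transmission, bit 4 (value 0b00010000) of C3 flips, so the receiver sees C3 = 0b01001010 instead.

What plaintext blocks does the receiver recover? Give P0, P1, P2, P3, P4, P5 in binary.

CBC decryption: P_i = D(K, C_i) ⊕ C_{i−1}, with C_{−1} = IV.
Only C3 changed, to 0b01001010. In CBC, a change in C_i garbles P_i and flips the same bit in P_{i+1}. Decrypting the received ciphertext:
P0: D(K, 0b00100101) = 0b10011001; 0b10011001 ⊕ 0b11011101 = 0b01000100.
P1: D(K, 0b11110011) = 0b01001111; 0b01001111 ⊕ 0b00100101 = 0b01101010.
P2: D(K, 0b01110001) = 0b11001101; 0b11001101 ⊕ 0b11110011 = 0b00111110.
P3: D(K, 0b01001010) = 0b11110110; 0b11110110 ⊕ 0b01110001 = 0b10000111.
P4: D(K, 0b01110001) = 0b11001101; 0b11001101 ⊕ 0b01001010 = 0b10000111.
P5: D(K, 0b00110000) = 0b10001100; 0b10001100 ⊕ 0b01110001 = 0b11111101.
Blocks that differ from the original plaintext: P3, P4.

P0 = 0b01000100, P1 = 0b01101010, P2 = 0b00111110, P3 = 0b10000111, P4 = 0b10000111, P5 = 0b11111101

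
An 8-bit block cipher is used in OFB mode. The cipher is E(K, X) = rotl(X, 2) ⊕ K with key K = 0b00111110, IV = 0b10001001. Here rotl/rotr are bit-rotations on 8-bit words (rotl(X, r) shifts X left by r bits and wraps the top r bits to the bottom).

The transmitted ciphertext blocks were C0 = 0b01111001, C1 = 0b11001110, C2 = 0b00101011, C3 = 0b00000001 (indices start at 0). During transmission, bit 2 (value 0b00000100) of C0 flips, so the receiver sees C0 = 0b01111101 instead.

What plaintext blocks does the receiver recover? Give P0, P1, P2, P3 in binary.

P0 = 0b01100101, P1 = 0b10010000, P2 = 0b01101100, P3 = 0b00100010

OFB decryption: S_i = E(K, S_{i−1}) with S_{−1} = IV; P_i = C_i ⊕ S_i.
Only C0 changed, to 0b01111101. In OFB, a change in C_i flips the same bit in P_i only; the keystream is unaffected. Decrypting the received ciphertext:
P0: S = E(K, 0b10001001) = 0b00011000; 0b01111101 ⊕ 0b00011000 = 0b01100101.
P1: S = E(K, 0b00011000) = 0b01011110; 0b11001110 ⊕ 0b01011110 = 0b10010000.
P2: S = E(K, 0b01011110) = 0b01000111; 0b00101011 ⊕ 0b01000111 = 0b01101100.
P3: S = E(K, 0b01000111) = 0b00100011; 0b00000001 ⊕ 0b00100011 = 0b00100010.
Blocks that differ from the original plaintext: P0.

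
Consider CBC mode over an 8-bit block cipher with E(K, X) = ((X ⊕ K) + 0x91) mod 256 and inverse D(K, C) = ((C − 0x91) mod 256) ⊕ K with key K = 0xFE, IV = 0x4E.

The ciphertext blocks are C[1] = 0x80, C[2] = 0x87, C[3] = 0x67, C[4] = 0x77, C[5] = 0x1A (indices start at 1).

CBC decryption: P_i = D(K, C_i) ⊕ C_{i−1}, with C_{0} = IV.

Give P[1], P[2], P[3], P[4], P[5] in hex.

P[1] = 0x5F, P[2] = 0x88, P[3] = 0xAF, P[4] = 0x7F, P[5] = 0x00

P[1]: D(K, 0x80) = 0x11; 0x11 ⊕ 0x4E = 0x5F.
P[2]: D(K, 0x87) = 0x08; 0x08 ⊕ 0x80 = 0x88.
P[3]: D(K, 0x67) = 0x28; 0x28 ⊕ 0x87 = 0xAF.
P[4]: D(K, 0x77) = 0x18; 0x18 ⊕ 0x67 = 0x7F.
P[5]: D(K, 0x1A) = 0x77; 0x77 ⊕ 0x77 = 0x00.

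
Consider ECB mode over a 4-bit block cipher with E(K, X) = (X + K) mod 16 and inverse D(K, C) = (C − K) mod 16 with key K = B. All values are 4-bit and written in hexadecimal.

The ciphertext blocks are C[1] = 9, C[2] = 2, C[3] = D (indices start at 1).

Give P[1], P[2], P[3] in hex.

P[1] = E, P[2] = 7, P[3] = 2

ECB decryption: P_i = D(K, C_i).
P[1]: D(K, 9) = E.
P[2]: D(K, 2) = 7.
P[3]: D(K, D) = 2.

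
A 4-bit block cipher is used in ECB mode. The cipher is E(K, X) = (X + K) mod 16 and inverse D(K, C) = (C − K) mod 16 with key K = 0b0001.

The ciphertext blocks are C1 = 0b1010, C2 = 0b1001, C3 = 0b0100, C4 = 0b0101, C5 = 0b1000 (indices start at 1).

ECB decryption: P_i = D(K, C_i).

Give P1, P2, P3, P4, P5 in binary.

P1: D(K, 0b1010) = 0b1001.
P2: D(K, 0b1001) = 0b1000.
P3: D(K, 0b0100) = 0b0011.
P4: D(K, 0b0101) = 0b0100.
P5: D(K, 0b1000) = 0b0111.

P1 = 0b1001, P2 = 0b1000, P3 = 0b0011, P4 = 0b0100, P5 = 0b0111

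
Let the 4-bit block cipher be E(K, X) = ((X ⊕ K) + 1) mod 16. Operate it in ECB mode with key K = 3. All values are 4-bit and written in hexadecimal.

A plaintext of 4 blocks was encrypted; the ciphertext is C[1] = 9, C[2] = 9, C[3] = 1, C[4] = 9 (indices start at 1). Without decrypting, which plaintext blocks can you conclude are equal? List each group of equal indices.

P[1] = P[2] = P[4]

ECB encrypts each block independently with the same key, so equal ciphertext blocks imply equal plaintext blocks.
C[1] = C[2] = C[4] = 9, so P[1] = P[2] = P[4].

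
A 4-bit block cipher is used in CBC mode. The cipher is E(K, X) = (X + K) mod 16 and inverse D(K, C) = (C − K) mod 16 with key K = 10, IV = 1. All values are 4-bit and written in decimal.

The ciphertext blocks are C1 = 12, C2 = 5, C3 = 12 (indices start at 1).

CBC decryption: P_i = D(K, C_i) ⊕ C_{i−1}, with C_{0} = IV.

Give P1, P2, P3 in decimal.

P1 = 3, P2 = 7, P3 = 7

P1: D(K, 12) = 2; 2 ⊕ 1 = 3.
P2: D(K, 5) = 11; 11 ⊕ 12 = 7.
P3: D(K, 12) = 2; 2 ⊕ 5 = 7.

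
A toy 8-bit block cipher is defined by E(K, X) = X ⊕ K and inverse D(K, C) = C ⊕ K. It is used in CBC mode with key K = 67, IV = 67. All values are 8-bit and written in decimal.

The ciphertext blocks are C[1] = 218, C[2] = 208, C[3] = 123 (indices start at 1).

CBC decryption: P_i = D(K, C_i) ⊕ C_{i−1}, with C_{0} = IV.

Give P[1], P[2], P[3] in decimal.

P[1] = 218, P[2] = 73, P[3] = 232

P[1]: D(K, 218) = 153; 153 ⊕ 67 = 218.
P[2]: D(K, 208) = 147; 147 ⊕ 218 = 73.
P[3]: D(K, 123) = 56; 56 ⊕ 208 = 232.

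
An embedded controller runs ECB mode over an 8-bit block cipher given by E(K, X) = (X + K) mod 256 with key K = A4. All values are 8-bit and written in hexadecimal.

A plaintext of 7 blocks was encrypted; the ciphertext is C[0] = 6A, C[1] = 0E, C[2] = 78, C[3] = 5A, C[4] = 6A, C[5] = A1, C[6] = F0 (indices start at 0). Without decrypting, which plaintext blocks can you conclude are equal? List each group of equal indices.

ECB encrypts each block independently with the same key, so equal ciphertext blocks imply equal plaintext blocks.
C[0] = C[4] = 6A, so P[0] = P[4].

P[0] = P[4]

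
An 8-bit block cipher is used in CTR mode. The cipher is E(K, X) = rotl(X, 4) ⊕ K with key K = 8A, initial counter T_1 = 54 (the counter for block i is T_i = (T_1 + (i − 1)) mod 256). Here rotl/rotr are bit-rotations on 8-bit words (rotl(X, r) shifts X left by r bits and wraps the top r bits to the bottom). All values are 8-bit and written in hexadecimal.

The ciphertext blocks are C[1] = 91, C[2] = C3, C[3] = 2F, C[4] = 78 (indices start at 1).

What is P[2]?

P[2] = 1C

CTR decryption: S_i = E(K, T_i) where T_i is the counter for block i; P_i = C_i ⊕ S_i.
P[2]: T = 55, S = E(K, T) = DF; C3 ⊕ DF = 1C.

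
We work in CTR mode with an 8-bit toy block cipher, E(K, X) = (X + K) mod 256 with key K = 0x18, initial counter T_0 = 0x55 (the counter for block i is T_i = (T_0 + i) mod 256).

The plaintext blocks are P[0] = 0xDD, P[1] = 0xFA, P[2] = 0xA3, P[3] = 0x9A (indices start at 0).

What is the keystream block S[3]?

0x70

CTR encryption: S_i = E(K, T_i) where T_i is the counter for block i; C_i = P_i ⊕ S_i.
C[0]: T = 0x55, S = E(K, T) = 0x6D; 0xDD ⊕ 0x6D = 0xB0.
C[1]: T = 0x56, S = E(K, T) = 0x6E; 0xFA ⊕ 0x6E = 0x94.
C[2]: T = 0x57, S = E(K, T) = 0x6F; 0xA3 ⊕ 0x6F = 0xCC.
C[3]: T = 0x58, S = E(K, T) = 0x70; 0x9A ⊕ 0x70 = 0xEA.
So S[3] = 0x70.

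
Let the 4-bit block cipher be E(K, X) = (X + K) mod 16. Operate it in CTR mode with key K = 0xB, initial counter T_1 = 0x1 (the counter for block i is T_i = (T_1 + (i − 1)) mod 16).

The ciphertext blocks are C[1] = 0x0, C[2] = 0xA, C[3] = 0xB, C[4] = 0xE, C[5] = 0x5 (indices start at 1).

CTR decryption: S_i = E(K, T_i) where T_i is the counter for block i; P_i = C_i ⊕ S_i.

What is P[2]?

P[2]: T = 0x2, S = E(K, T) = 0xD; 0xA ⊕ 0xD = 0x7.

P[2] = 0x7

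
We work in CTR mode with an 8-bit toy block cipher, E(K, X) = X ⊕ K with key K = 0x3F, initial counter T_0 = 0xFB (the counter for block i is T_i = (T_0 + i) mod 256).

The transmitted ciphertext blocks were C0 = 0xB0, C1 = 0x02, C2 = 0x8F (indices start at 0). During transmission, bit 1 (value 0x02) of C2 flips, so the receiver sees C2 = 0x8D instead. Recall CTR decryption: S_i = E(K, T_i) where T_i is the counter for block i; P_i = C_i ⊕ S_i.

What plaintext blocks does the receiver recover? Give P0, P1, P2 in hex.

Only C2 changed, to 0x8D. In CTR, a change in C_i flips the same bit in P_i only; the keystream is unaffected. Decrypting the received ciphertext:
P0: T = 0xFB, S = E(K, T) = 0xC4; 0xB0 ⊕ 0xC4 = 0x74.
P1: T = 0xFC, S = E(K, T) = 0xC3; 0x02 ⊕ 0xC3 = 0xC1.
P2: T = 0xFD, S = E(K, T) = 0xC2; 0x8D ⊕ 0xC2 = 0x4F.
Blocks that differ from the original plaintext: P2.

P0 = 0x74, P1 = 0xC1, P2 = 0x4F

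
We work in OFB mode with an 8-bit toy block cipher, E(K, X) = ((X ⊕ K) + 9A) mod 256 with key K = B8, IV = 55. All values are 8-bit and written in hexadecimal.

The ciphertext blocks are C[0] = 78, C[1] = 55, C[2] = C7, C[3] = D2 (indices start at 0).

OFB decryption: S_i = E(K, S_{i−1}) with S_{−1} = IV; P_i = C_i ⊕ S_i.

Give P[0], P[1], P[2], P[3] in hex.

P[0] = FF, P[1] = 8C, P[2] = 3C, P[3] = 0F

P[0]: S = E(K, 55) = 87; 78 ⊕ 87 = FF.
P[1]: S = E(K, 87) = D9; 55 ⊕ D9 = 8C.
P[2]: S = E(K, D9) = FB; C7 ⊕ FB = 3C.
P[3]: S = E(K, FB) = DD; D2 ⊕ DD = 0F.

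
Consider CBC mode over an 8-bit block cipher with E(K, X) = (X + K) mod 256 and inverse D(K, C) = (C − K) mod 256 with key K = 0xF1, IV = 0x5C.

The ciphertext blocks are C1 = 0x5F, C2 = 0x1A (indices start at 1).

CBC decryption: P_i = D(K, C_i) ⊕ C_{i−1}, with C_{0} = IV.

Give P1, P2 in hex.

P1: D(K, 0x5F) = 0x6E; 0x6E ⊕ 0x5C = 0x32.
P2: D(K, 0x1A) = 0x29; 0x29 ⊕ 0x5F = 0x76.

P1 = 0x32, P2 = 0x76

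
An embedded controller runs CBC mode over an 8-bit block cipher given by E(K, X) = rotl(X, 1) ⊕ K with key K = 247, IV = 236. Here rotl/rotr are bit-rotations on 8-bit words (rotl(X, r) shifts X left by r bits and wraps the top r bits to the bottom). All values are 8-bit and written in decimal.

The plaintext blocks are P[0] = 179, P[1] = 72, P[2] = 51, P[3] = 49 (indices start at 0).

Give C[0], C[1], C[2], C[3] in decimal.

CBC encryption: C_i = E(K, P_i ⊕ C_{i−1}), with C_{−1} = IV.
C[0]: P[0] ⊕ 236 = 95; E(K, 95) = 73.
C[1]: P[1] ⊕ 73 = 1; E(K, 1) = 245.
C[2]: P[2] ⊕ 245 = 198; E(K, 198) = 122.
C[3]: P[3] ⊕ 122 = 75; E(K, 75) = 97.

C[0] = 73, C[1] = 245, C[2] = 122, C[3] = 97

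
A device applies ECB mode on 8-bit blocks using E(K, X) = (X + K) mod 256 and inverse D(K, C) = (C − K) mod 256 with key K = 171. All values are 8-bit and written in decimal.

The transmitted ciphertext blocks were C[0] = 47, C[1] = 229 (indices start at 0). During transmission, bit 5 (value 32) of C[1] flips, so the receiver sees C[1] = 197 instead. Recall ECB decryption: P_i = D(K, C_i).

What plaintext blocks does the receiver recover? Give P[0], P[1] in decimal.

Only C[1] changed, to 197. In ECB, a change in C_i affects only P_i. Decrypting the received ciphertext:
P[0]: D(K, 47) = 132.
P[1]: D(K, 197) = 26.
Blocks that differ from the original plaintext: P[1].

P[0] = 132, P[1] = 26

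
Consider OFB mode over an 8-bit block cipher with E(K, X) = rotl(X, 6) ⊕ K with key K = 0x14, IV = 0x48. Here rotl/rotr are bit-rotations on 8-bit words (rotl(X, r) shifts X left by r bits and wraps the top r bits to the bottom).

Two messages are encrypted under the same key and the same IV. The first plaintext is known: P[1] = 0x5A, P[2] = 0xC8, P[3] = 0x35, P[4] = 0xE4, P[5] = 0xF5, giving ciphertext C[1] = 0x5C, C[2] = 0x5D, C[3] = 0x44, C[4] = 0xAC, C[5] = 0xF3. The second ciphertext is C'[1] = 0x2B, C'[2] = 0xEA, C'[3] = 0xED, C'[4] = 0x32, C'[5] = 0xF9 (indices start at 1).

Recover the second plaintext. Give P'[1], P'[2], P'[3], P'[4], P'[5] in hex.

P'[1] = 0x2D, P'[2] = 0x7F, P'[3] = 0x9C, P'[4] = 0x7A, P'[5] = 0xFF

In OFB with a reused IV, both messages share the same keystream S_i, so C_i ⊕ C'_i = P_i ⊕ P'_i and thus P'_i = P_i ⊕ C_i ⊕ C'_i.
P'[1]: 0x5A ⊕ 0x5C ⊕ 0x2B = 0x2D.
P'[2]: 0xC8 ⊕ 0x5D ⊕ 0xEA = 0x7F.
P'[3]: 0x35 ⊕ 0x44 ⊕ 0xED = 0x9C.
P'[4]: 0xE4 ⊕ 0xAC ⊕ 0x32 = 0x7A.
P'[5]: 0xF5 ⊕ 0xF3 ⊕ 0xF9 = 0xFF.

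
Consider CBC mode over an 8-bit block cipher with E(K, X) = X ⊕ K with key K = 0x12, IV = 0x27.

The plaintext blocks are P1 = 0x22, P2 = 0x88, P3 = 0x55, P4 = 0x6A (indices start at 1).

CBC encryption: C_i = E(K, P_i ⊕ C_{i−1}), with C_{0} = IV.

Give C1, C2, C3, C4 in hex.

C1 = 0x17, C2 = 0x8D, C3 = 0xCA, C4 = 0xB2

C1: P1 ⊕ 0x27 = 0x05; E(K, 0x05) = 0x17.
C2: P2 ⊕ 0x17 = 0x9F; E(K, 0x9F) = 0x8D.
C3: P3 ⊕ 0x8D = 0xD8; E(K, 0xD8) = 0xCA.
C4: P4 ⊕ 0xCA = 0xA0; E(K, 0xA0) = 0xB2.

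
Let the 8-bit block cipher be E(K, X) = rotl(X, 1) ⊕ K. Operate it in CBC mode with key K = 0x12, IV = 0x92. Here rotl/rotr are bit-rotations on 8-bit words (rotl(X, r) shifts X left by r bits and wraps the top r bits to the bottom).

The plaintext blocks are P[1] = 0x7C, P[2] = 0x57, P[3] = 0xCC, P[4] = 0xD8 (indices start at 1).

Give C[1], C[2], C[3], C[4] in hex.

C[1] = 0xCF, C[2] = 0x23, C[3] = 0xCD, C[4] = 0x38

CBC encryption: C_i = E(K, P_i ⊕ C_{i−1}), with C_{0} = IV.
C[1]: P[1] ⊕ 0x92 = 0xEE; E(K, 0xEE) = 0xCF.
C[2]: P[2] ⊕ 0xCF = 0x98; E(K, 0x98) = 0x23.
C[3]: P[3] ⊕ 0x23 = 0xEF; E(K, 0xEF) = 0xCD.
C[4]: P[4] ⊕ 0xCD = 0x15; E(K, 0x15) = 0x38.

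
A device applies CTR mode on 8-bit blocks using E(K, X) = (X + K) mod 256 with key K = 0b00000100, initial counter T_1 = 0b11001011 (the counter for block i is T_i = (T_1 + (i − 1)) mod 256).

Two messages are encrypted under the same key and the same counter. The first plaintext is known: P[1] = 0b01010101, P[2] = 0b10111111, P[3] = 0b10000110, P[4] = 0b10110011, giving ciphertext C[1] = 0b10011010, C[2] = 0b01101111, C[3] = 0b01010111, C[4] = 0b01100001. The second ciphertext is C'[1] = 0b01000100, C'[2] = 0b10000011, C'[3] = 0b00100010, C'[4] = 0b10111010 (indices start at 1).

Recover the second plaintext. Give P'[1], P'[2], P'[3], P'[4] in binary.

P'[1] = 0b10001011, P'[2] = 0b01010011, P'[3] = 0b11110011, P'[4] = 0b01101000

In CTR with a reused counter, both messages share the same keystream S_i, so C_i ⊕ C'_i = P_i ⊕ P'_i and thus P'_i = P_i ⊕ C_i ⊕ C'_i.
P'[1]: 0b01010101 ⊕ 0b10011010 ⊕ 0b01000100 = 0b10001011.
P'[2]: 0b10111111 ⊕ 0b01101111 ⊕ 0b10000011 = 0b01010011.
P'[3]: 0b10000110 ⊕ 0b01010111 ⊕ 0b00100010 = 0b11110011.
P'[4]: 0b10110011 ⊕ 0b01100001 ⊕ 0b10111010 = 0b01101000.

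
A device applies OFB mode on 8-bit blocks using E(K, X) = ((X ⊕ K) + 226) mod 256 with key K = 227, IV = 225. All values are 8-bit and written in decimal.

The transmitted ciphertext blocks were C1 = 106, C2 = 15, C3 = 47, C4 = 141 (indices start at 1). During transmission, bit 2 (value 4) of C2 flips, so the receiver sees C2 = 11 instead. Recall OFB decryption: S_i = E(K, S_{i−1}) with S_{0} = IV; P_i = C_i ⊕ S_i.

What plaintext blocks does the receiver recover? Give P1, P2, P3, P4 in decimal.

P1 = 142, P2 = 226, P3 = 195, P4 = 124

Only C2 changed, to 11. In OFB, a change in C_i flips the same bit in P_i only; the keystream is unaffected. Decrypting the received ciphertext:
P1: S = E(K, 225) = 228; 106 ⊕ 228 = 142.
P2: S = E(K, 228) = 233; 11 ⊕ 233 = 226.
P3: S = E(K, 233) = 236; 47 ⊕ 236 = 195.
P4: S = E(K, 236) = 241; 141 ⊕ 241 = 124.
Blocks that differ from the original plaintext: P2.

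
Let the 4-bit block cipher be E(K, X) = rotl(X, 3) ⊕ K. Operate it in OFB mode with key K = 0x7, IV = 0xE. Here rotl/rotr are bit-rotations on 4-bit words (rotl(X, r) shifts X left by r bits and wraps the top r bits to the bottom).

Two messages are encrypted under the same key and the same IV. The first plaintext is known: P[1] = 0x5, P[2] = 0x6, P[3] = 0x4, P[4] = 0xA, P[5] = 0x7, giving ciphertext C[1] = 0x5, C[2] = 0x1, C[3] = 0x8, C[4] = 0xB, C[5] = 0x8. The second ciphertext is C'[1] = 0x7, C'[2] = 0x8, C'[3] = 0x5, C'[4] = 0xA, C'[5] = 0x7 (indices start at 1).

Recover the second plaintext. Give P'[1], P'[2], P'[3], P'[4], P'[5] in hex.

In OFB with a reused IV, both messages share the same keystream S_i, so C_i ⊕ C'_i = P_i ⊕ P'_i and thus P'_i = P_i ⊕ C_i ⊕ C'_i.
P'[1]: 0x5 ⊕ 0x5 ⊕ 0x7 = 0x7.
P'[2]: 0x6 ⊕ 0x1 ⊕ 0x8 = 0xF.
P'[3]: 0x4 ⊕ 0x8 ⊕ 0x5 = 0x9.
P'[4]: 0xA ⊕ 0xB ⊕ 0xA = 0xB.
P'[5]: 0x7 ⊕ 0x8 ⊕ 0x7 = 0x8.

P'[1] = 0x7, P'[2] = 0xF, P'[3] = 0x9, P'[4] = 0xB, P'[5] = 0x8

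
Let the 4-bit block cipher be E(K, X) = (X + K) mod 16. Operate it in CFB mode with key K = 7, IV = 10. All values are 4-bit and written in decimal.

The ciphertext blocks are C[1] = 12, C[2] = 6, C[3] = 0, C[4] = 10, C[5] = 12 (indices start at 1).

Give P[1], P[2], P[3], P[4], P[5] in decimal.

CFB decryption: P_i = C_i ⊕ E(K, C_{i−1}), with C_{0} = IV.
P[1]: E(K, 10) = 1; 12 ⊕ 1 = 13.
P[2]: E(K, 12) = 3; 6 ⊕ 3 = 5.
P[3]: E(K, 6) = 13; 0 ⊕ 13 = 13.
P[4]: E(K, 0) = 7; 10 ⊕ 7 = 13.
P[5]: E(K, 10) = 1; 12 ⊕ 1 = 13.

P[1] = 13, P[2] = 5, P[3] = 13, P[4] = 13, P[5] = 13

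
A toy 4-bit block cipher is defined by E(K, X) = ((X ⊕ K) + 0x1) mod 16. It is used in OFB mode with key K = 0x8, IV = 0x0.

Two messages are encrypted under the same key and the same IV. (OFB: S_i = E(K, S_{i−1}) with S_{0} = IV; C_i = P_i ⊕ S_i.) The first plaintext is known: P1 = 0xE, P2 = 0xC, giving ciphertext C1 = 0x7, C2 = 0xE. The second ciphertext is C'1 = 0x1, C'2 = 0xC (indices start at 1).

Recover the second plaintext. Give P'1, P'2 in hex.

P'1 = 0x8, P'2 = 0xE

In OFB with a reused IV, both messages share the same keystream S_i, so C_i ⊕ C'_i = P_i ⊕ P'_i and thus P'_i = P_i ⊕ C_i ⊕ C'_i.
P'1: 0xE ⊕ 0x7 ⊕ 0x1 = 0x8.
P'2: 0xC ⊕ 0xE ⊕ 0xC = 0xE.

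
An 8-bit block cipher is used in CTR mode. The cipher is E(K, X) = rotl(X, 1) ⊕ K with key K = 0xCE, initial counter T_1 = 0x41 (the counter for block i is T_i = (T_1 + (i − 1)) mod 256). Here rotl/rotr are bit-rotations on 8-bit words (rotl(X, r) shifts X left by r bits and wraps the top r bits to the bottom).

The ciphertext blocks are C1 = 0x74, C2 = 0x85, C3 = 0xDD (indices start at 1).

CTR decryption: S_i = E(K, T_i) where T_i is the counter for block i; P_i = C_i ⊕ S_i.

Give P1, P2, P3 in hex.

P1: T = 0x41, S = E(K, T) = 0x4C; 0x74 ⊕ 0x4C = 0x38.
P2: T = 0x42, S = E(K, T) = 0x4A; 0x85 ⊕ 0x4A = 0xCF.
P3: T = 0x43, S = E(K, T) = 0x48; 0xDD ⊕ 0x48 = 0x95.

P1 = 0x38, P2 = 0xCF, P3 = 0x95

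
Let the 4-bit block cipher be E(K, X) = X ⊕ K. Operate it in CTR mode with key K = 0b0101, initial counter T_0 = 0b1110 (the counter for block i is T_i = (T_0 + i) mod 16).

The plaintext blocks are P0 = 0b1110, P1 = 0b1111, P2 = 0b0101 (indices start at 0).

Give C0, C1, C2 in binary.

CTR encryption: S_i = E(K, T_i) where T_i is the counter for block i; C_i = P_i ⊕ S_i.
C0: T = 0b1110, S = E(K, T) = 0b1011; 0b1110 ⊕ 0b1011 = 0b0101.
C1: T = 0b1111, S = E(K, T) = 0b1010; 0b1111 ⊕ 0b1010 = 0b0101.
C2: T = 0b0000, S = E(K, T) = 0b0101; 0b0101 ⊕ 0b0101 = 0b0000.

C0 = 0b0101, C1 = 0b0101, C2 = 0b0000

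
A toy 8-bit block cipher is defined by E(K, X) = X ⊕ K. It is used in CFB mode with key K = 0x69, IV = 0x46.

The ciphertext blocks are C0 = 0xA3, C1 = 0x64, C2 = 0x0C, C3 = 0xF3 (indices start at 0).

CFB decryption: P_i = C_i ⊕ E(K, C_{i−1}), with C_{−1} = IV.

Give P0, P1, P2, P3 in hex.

P0: E(K, 0x46) = 0x2F; 0xA3 ⊕ 0x2F = 0x8C.
P1: E(K, 0xA3) = 0xCA; 0x64 ⊕ 0xCA = 0xAE.
P2: E(K, 0x64) = 0x0D; 0x0C ⊕ 0x0D = 0x01.
P3: E(K, 0x0C) = 0x65; 0xF3 ⊕ 0x65 = 0x96.

P0 = 0x8C, P1 = 0xAE, P2 = 0x01, P3 = 0x96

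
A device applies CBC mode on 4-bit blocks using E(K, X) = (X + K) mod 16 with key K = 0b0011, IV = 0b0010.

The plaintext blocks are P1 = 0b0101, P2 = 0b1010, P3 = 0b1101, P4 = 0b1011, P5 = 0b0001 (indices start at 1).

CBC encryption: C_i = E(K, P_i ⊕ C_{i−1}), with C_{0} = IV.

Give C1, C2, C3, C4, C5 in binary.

C1 = 0b1010, C2 = 0b0011, C3 = 0b0001, C4 = 0b1101, C5 = 0b1111

C1: P1 ⊕ 0b0010 = 0b0111; E(K, 0b0111) = 0b1010.
C2: P2 ⊕ 0b1010 = 0b0000; E(K, 0b0000) = 0b0011.
C3: P3 ⊕ 0b0011 = 0b1110; E(K, 0b1110) = 0b0001.
C4: P4 ⊕ 0b0001 = 0b1010; E(K, 0b1010) = 0b1101.
C5: P5 ⊕ 0b1101 = 0b1100; E(K, 0b1100) = 0b1111.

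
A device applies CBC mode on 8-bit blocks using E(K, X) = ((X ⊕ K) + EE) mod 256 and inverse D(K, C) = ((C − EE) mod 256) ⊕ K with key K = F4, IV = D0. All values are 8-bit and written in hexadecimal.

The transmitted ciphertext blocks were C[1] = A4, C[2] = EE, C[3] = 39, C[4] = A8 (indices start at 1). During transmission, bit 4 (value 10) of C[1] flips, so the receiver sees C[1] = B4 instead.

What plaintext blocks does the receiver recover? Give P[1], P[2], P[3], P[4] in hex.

P[1] = E2, P[2] = 40, P[3] = 51, P[4] = 77

CBC decryption: P_i = D(K, C_i) ⊕ C_{i−1}, with C_{0} = IV.
Only C[1] changed, to B4. In CBC, a change in C_i garbles P_i and flips the same bit in P_{i+1}. Decrypting the received ciphertext:
P[1]: D(K, B4) = 32; 32 ⊕ D0 = E2.
P[2]: D(K, EE) = F4; F4 ⊕ B4 = 40.
P[3]: D(K, 39) = BF; BF ⊕ EE = 51.
P[4]: D(K, A8) = 4E; 4E ⊕ 39 = 77.
Blocks that differ from the original plaintext: P[1], P[2].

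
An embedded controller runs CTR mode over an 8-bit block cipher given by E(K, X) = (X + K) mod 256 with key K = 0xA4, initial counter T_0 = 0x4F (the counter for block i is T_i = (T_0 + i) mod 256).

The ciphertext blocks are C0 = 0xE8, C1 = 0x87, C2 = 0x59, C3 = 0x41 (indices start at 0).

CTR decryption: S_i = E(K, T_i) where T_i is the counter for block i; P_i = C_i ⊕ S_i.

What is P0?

P0 = 0x1B

P0: T = 0x4F, S = E(K, T) = 0xF3; 0xE8 ⊕ 0xF3 = 0x1B.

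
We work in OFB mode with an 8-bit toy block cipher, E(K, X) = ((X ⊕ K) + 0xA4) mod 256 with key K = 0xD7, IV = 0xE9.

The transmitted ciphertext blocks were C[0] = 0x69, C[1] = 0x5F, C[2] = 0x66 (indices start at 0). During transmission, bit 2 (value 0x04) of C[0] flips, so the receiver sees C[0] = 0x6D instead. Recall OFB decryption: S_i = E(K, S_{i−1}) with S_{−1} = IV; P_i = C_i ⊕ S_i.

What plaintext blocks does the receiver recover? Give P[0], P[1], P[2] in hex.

Only C[0] changed, to 0x6D. In OFB, a change in C_i flips the same bit in P_i only; the keystream is unaffected. Decrypting the received ciphertext:
P[0]: S = E(K, 0xE9) = 0xE2; 0x6D ⊕ 0xE2 = 0x8F.
P[1]: S = E(K, 0xE2) = 0xD9; 0x5F ⊕ 0xD9 = 0x86.
P[2]: S = E(K, 0xD9) = 0xB2; 0x66 ⊕ 0xB2 = 0xD4.
Blocks that differ from the original plaintext: P[0].

P[0] = 0x8F, P[1] = 0x86, P[2] = 0xD4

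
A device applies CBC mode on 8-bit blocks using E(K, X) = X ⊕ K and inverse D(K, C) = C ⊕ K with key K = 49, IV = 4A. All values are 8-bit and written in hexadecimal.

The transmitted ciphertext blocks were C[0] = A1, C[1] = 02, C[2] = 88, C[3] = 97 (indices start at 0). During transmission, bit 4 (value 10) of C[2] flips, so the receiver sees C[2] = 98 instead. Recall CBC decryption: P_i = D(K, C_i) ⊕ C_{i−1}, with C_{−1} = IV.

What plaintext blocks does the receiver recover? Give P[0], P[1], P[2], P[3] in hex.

P[0] = A2, P[1] = EA, P[2] = D3, P[3] = 46

Only C[2] changed, to 98. In CBC, a change in C_i garbles P_i and flips the same bit in P_{i+1}. Decrypting the received ciphertext:
P[0]: D(K, A1) = E8; E8 ⊕ 4A = A2.
P[1]: D(K, 02) = 4B; 4B ⊕ A1 = EA.
P[2]: D(K, 98) = D1; D1 ⊕ 02 = D3.
P[3]: D(K, 97) = DE; DE ⊕ 98 = 46.
Blocks that differ from the original plaintext: P[2], P[3].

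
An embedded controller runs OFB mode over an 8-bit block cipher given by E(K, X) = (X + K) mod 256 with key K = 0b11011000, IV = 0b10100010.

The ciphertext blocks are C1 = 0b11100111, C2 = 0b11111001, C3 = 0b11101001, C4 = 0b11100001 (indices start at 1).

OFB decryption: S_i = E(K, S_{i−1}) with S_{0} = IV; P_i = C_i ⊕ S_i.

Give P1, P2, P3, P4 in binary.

P1 = 0b10011101, P2 = 0b10101011, P3 = 0b11000011, P4 = 0b11100011

P1: S = E(K, 0b10100010) = 0b01111010; 0b11100111 ⊕ 0b01111010 = 0b10011101.
P2: S = E(K, 0b01111010) = 0b01010010; 0b11111001 ⊕ 0b01010010 = 0b10101011.
P3: S = E(K, 0b01010010) = 0b00101010; 0b11101001 ⊕ 0b00101010 = 0b11000011.
P4: S = E(K, 0b00101010) = 0b00000010; 0b11100001 ⊕ 0b00000010 = 0b11100011.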